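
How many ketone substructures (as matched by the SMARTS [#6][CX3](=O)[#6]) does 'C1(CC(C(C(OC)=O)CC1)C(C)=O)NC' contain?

1

[#6][CX3](=O)[#6] is the SMARTS for a ketone: a carbonyl carbon (no H) flanked by two carbons.
Exactly one fragment in the molecule meets all constraints, giving 1 match.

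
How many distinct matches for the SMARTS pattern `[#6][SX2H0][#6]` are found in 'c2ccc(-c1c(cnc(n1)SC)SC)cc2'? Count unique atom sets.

2

[#6][SX2H0][#6] is the SMARTS for a thioether: an aliphatic sulfur bridging two carbons with no H on the sulfur.
The molecule carries 2 separate instances of a methylthio ether (-SCH3) meeting every constraint; each maps to a distinct set of atoms, giving 2 matches.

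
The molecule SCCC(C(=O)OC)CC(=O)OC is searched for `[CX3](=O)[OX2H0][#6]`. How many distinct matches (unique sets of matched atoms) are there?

[CX3](=O)[OX2H0][#6] is the SMARTS for an ester: a carbonyl carbon bonded to an oxygen that is itself bonded to carbon (no H on that O).
The molecule carries 2 separate instances of a methyl-ester group (-C(=O)OCH3) meeting every constraint; each maps to a distinct set of atoms, giving 2 matches.

2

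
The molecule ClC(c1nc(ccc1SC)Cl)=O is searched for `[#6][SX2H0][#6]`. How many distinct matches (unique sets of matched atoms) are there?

[#6][SX2H0][#6] is the SMARTS for a thioether: an aliphatic sulfur bridging two carbons with no H on the sulfur.
Exactly one fragment in the molecule meets all constraints, giving 1 match.

1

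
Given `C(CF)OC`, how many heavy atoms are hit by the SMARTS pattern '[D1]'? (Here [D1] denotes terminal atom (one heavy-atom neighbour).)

2

Check the 5 heavy atoms by environment: 2× C (D2) → no; 1× O (D2) → no; 1× C (D1) → match; 1× F (D1) → match.
Summing the matching environments: 1 + 1 = 2 matching atoms.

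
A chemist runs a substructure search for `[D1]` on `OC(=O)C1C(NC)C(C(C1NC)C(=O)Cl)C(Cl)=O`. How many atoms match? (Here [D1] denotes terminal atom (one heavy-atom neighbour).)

8

Check the 18 heavy atoms by environment: 8× C (D3) → no; 4× O (D1) → match; 2× Cl (D1) → match; 2× N (D2) → no; 2× C (D1) → match.
Summing the matching environments: 4 + 2 + 2 = 8 matching atoms.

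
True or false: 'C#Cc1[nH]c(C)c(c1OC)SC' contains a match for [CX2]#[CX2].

True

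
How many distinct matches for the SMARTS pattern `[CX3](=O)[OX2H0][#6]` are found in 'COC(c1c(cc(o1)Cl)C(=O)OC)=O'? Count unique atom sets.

2

[CX3](=O)[OX2H0][#6] is the SMARTS for an ester: a carbonyl carbon bonded to an oxygen that is itself bonded to carbon (no H on that O).
The molecule carries 2 separate instances of a methyl-ester group (-C(=O)OCH3) meeting every constraint; each maps to a distinct set of atoms, giving 2 matches.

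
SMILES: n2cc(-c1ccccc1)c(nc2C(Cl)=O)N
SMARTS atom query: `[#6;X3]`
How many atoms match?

11

The query [#6;X3] means: any carbon (aromatic or not) with three total connections.
Check the 16 heavy atoms by environment: 2× n (aromatic, X2) → no; 10× c (aromatic, X3) → match; 1× N (X3) → no; 1× C (X3) → match; 1× O (X1) → no; 1× Cl (X1) → no.
Summing the matching environments: 10 + 1 = 11 matching atoms.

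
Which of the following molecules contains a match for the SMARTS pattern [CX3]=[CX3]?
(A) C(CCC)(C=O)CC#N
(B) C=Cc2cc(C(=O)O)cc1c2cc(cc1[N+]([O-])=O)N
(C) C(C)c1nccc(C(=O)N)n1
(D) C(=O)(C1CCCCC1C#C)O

[CX3]=[CX3] describes a non-aromatic C=C double bond between two sp2 carbons (an alkene).
(A) has an ethyl group (-CH2CH3) but its C-C bond is a single bond between CX4 carbons, not CX3=CX3.
(B) contains a vinyl group (-CH=CH2), which satisfies every atom and bond constraint.
(C) has an ethyl group (-CH2CH3) but its C-C bond is a single bond between CX4 carbons, not CX3=CX3.
(D) has an ethynyl group (-C#CH) but the C-C bond is a triple bond, not a double bond.
So the answer is (B).

B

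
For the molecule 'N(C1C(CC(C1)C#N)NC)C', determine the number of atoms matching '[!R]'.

Check the 11 heavy atoms by environment: 5× C (in 5-ring) → no; 3× N (acyclic) → match; 3× C (acyclic) → match.
Summing the matching environments: 3 + 3 = 6 matching atoms.

6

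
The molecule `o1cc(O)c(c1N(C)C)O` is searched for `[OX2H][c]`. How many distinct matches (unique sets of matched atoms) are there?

2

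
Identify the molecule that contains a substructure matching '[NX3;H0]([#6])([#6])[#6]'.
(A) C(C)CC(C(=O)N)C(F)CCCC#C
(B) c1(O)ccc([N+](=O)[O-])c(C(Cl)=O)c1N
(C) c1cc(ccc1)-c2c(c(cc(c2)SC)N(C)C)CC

C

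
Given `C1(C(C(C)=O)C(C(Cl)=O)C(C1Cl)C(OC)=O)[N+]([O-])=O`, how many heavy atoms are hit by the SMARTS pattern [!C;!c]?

Check the 19 heavy atoms by environment: 10× C → no; 1× N (charge +1) → match; 1× O (charge -1) → match; 5× O → match; 2× Cl → match.
Summing the matching environments: 1 + 1 + 5 + 2 = 9 matching atoms.

9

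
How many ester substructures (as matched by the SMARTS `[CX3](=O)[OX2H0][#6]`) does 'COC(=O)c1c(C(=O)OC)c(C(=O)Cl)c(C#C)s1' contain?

2

[CX3](=O)[OX2H0][#6] is the SMARTS for an ester: a carbonyl carbon bonded to an oxygen that is itself bonded to carbon (no H on that O).
The molecule carries 2 separate instances of a methyl-ester group (-C(=O)OCH3) meeting every constraint; each maps to a distinct set of atoms, giving 2 matches.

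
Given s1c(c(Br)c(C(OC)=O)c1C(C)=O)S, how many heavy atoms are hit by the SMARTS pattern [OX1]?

The query [OX1] means: aliphatic oxygen with one total connection — typically a carbonyl =O or an oxide.
Check the 14 heavy atoms by environment: 1× s (aromatic, X2) → no; 4× c (aromatic, X3) → no; 1× Br (X1) → no; 2× C (X3) → no; 2× O (X1) → match; 2× C (X4) → no; 1× S (X2) → no; 1× O (X2) → no.
That gives 2 matching atoms.

2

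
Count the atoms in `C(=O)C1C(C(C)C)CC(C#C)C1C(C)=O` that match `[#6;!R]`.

The query [#6;!R] means: carbon not in any ring.
Check the 15 heavy atoms by environment: 5× C (in 5-ring) → no; 8× C (acyclic) → match; 2× O (acyclic) → no.
That gives 8 matching atoms.

8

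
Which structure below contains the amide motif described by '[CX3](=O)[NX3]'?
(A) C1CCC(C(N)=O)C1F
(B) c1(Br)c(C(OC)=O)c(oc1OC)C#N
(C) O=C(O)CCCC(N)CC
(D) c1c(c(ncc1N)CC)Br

A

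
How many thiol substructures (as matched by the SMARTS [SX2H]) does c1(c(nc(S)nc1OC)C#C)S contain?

[SX2H] is the SMARTS for a thiol: an aliphatic sulfur with two connections, one being H.
The molecule carries 2 separate instances of a thiol (-SH) meeting every constraint; each maps to a distinct set of atoms, giving 2 matches.

2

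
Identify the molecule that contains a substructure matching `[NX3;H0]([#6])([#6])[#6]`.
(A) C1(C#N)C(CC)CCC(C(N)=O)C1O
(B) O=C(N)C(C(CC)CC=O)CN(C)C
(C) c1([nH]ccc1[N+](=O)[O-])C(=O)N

B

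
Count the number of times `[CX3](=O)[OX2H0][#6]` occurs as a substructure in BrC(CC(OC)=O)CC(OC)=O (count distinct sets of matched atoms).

[CX3](=O)[OX2H0][#6] is the SMARTS for an ester: a carbonyl carbon bonded to an oxygen that is itself bonded to carbon (no H on that O).
The molecule carries 2 separate instances of a methyl-ester group (-C(=O)OCH3) meeting every constraint; each maps to a distinct set of atoms, giving 2 matches.

2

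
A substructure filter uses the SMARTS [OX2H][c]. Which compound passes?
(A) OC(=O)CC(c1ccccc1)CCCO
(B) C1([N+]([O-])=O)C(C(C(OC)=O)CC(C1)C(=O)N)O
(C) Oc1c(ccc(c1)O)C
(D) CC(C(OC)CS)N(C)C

C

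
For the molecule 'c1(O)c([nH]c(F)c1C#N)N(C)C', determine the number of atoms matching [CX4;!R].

The query [CX4;!R] means: aliphatic carbon with four total connections, not in a ring.
Check the 12 heavy atoms by environment: 1× n (aromatic, X3, in 5-ring) → no; 4× c (aromatic, X3, in 5-ring) → no; 1× C (X2, acyclic) → no; 1× N (X1, acyclic) → no; 1× F (X1, acyclic) → no; 1× N (X3, acyclic) → no; 2× C (X4, acyclic) → match; 1× O (X2, acyclic) → no.
That gives 2 matching atoms.

2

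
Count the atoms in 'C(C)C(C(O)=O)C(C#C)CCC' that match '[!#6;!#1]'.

2

The query [!#6;!#1] means: not carbon and not hydrogen — any heteroatom.
Check the 12 heavy atoms by environment: 10× C → no; 2× O → match.
That gives 2 matching atoms.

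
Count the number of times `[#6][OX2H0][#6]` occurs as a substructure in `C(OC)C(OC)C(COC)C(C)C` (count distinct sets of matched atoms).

[#6][OX2H0][#6] is the SMARTS for an ether: an aliphatic oxygen bridging two carbons with no H on the oxygen.
The molecule carries 3 separate instances of a methoxy ether (-OCH3) meeting every constraint; each maps to a distinct set of atoms, giving 3 matches.

3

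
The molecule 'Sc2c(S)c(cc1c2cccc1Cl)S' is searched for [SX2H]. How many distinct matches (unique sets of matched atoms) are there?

3

[SX2H] is the SMARTS for a thiol: an aliphatic sulfur with two connections, one being H.
The molecule carries 3 separate instances of a thiol (-SH) meeting every constraint; each maps to a distinct set of atoms, giving 3 matches.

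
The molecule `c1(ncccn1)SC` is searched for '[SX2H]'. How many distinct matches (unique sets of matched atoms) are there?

[SX2H] is the SMARTS for a thiol: an aliphatic sulfur with two connections, one being H.
The molecule has a methylthio ether (-SCH3), but the sulfur has H0 (bonded to two carbons), not H1; nothing else fits, so there are 0 matches.

0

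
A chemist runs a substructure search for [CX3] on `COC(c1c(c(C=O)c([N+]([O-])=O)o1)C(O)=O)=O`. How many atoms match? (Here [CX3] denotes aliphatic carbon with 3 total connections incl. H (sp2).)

The query [CX3] means: C with X3: aliphatic carbon with exactly 3 total connections.
Check the 17 heavy atoms by environment: 1× o (aromatic, X2) → no; 4× c (aromatic, X3) → no; 3× C (X3) → match; 4× O (X1) → no; 2× O (X2) → no; 1× N (charge +1, X3) → no; 1× O (charge -1, X1) → no; 1× C (X4) → no.
That gives 3 matching atoms.

3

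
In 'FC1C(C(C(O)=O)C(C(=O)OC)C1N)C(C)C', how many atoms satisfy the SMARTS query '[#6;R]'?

The query [#6;R] means: carbon that is part of a ring.
Check the 17 heavy atoms by environment: 5× C (in 5-ring) → match; 6× C (acyclic) → no; 4× O (acyclic) → no; 1× F (acyclic) → no; 1× N (acyclic) → no.
That gives 5 matching atoms.

5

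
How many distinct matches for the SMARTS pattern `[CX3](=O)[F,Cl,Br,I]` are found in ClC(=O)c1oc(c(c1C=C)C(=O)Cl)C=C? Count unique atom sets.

[CX3](=O)[F,Cl,Br,I] is the SMARTS for an acyl halide: a carbonyl carbon bonded to a halogen.
The molecule carries 2 separate instances of an acyl chloride (-C(=O)Cl) meeting every constraint; each maps to a distinct set of atoms, giving 2 matches.

2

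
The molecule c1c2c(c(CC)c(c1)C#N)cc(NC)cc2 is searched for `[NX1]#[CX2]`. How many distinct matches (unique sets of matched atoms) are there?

[NX1]#[CX2] is the SMARTS for a nitrile: a nitrogen triple-bonded to a two-connected carbon.
Exactly one fragment in the molecule meets all constraints, giving 1 match.

1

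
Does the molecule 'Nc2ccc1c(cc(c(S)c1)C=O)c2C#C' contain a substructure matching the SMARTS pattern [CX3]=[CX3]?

The pattern [CX3]=[CX3] describes a non-aromatic C=C double bond between two sp2 carbons — an alkene.
The closest candidate here is an ethynyl group (-C#CH), but the C-C bond is a triple bond, not a double bond. No other fragment satisfies the full query, so there is no match.

No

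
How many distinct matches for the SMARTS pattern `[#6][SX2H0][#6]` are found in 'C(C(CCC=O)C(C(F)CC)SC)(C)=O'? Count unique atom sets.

1

[#6][SX2H0][#6] is the SMARTS for a thioether: an aliphatic sulfur bridging two carbons with no H on the sulfur.
Exactly one fragment in the molecule meets all constraints, giving 1 match.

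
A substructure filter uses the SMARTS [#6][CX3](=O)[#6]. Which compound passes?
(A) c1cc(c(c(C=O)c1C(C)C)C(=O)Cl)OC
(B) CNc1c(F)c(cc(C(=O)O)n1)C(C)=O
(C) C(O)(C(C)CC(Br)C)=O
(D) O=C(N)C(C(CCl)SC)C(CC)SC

[#6][CX3](=O)[#6] describes a carbonyl carbon (no H) flanked by two carbons (a ketone).
(A) has an aldehyde (-CHO) but the carbonyl carbon has H1, so it is not flanked by two carbons.
(B) contains an acetyl/ketone group (-C(=O)CH3), which satisfies every atom and bond constraint.
(C) has a carboxylic acid group (-C(=O)OH) but one neighbour of the carbonyl carbon is O, not C.
(D) has a primary amide (-C(=O)NH2) but one neighbour of the carbonyl carbon is N, not C.
So the answer is (B).

B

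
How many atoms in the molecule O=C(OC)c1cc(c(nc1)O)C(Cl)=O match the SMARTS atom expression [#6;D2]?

2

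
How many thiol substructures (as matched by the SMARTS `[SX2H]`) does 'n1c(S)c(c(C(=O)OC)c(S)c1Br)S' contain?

[SX2H] is the SMARTS for a thiol: an aliphatic sulfur with two connections, one being H.
The molecule carries 3 separate instances of a thiol (-SH) meeting every constraint; each maps to a distinct set of atoms, giving 3 matches.

3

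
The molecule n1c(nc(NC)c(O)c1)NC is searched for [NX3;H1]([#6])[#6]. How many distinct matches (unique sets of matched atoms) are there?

2

[NX3;H1]([#6])[#6] is the SMARTS for a secondary amine: a trivalent nitrogen with one H, bonded to two carbons.
The molecule carries 2 separate instances of an N-methylamino group (-NHCH3) meeting every constraint; each maps to a distinct set of atoms, giving 2 matches.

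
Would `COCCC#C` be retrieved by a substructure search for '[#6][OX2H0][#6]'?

The pattern [#6][OX2H0][#6] describes an aliphatic oxygen bridging two carbons with no H on the oxygen — an ether.
The molecule carries a methoxy ether (-OCH3), whose atoms satisfy every constraint of the query, so the pattern matches.

Yes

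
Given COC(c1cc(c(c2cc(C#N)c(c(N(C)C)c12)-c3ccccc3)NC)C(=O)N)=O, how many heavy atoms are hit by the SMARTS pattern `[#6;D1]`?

4

The query [#6;D1] means: carbon bonded to exactly one heavy atom.
Check the 30 heavy atoms by environment: 9× c (aromatic, D3) → no; 7× c (aromatic, D2) → no; 1× N (D2) → no; 4× C (D1) → match; 2× C (D3) → no; 2× O (D1) → no; 1× O (D2) → no; 2× N (D1) → no; 1× C (D2) → no; 1× N (D3) → no.
That gives 4 matching atoms.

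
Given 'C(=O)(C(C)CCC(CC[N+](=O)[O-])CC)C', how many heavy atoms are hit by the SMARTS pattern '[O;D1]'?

The query [O;D1] means: aliphatic oxygen bonded to exactly one heavy atom.
Check the 15 heavy atoms by environment: 3× C (D1) → no; 3× C (D3) → no; 5× C (D2) → no; 1× N (charge +1, D3) → no; 1× O (charge -1, D1) → match; 2× O (D1) → match.
Summing the matching environments: 1 + 2 = 3 matching atoms.

3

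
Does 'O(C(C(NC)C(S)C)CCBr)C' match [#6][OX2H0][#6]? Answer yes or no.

Yes

The pattern [#6][OX2H0][#6] describes an aliphatic oxygen bridging two carbons with no H on the oxygen — an ether.
The molecule carries a methoxy ether (-OCH3), whose atoms satisfy every constraint of the query, so the pattern matches.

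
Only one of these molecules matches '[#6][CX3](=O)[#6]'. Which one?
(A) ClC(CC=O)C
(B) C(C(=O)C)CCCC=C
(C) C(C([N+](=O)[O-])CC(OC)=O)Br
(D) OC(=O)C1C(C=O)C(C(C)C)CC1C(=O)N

B

[#6][CX3](=O)[#6] describes a carbonyl carbon (no H) flanked by two carbons (a ketone).
(A) has an aldehyde (-CHO) but the carbonyl carbon has H1, so it is not flanked by two carbons.
(B) contains an acetyl/ketone group (-C(=O)CH3), which satisfies every atom and bond constraint.
(C) has a methyl-ester group (-C(=O)OCH3) but one neighbour of the carbonyl carbon is O, not C.
(D) has a carboxylic acid group (-C(=O)OH) but one neighbour of the carbonyl carbon is O, not C.
So the answer is (B).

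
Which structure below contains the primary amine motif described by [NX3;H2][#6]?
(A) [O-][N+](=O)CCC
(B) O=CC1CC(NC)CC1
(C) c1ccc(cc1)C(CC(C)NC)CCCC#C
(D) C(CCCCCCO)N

D

[NX3;H2][#6] describes a trivalent nitrogen with two H attached to carbon (a primary amine).
(A) has a nitro group (-[N+](=O)[O-]) but the nitrogen is [N+] with no H, not NX3H2.
(B) has an N-methylamino group (-NHCH3) but the nitrogen bears two carbons and only one H (H1), not H2.
(C) has an N-methylamino group (-NHCH3) but the nitrogen bears two carbons and only one H (H1), not H2.
(D) contains a primary amino group (-NH2), which satisfies every atom and bond constraint.
So the answer is (D).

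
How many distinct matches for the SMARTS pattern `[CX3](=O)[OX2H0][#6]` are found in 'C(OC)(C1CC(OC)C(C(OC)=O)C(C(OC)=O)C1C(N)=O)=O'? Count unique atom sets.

3

[CX3](=O)[OX2H0][#6] is the SMARTS for an ester: a carbonyl carbon bonded to an oxygen that is itself bonded to carbon (no H on that O).
The molecule carries 3 separate instances of a methyl-ester group (-C(=O)OCH3) meeting every constraint; each maps to a distinct set of atoms, giving 3 matches.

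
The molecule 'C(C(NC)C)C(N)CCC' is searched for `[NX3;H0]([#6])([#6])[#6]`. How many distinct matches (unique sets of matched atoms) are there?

0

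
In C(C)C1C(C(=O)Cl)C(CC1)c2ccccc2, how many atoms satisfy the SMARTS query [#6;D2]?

8

The query [#6;D2] means: any carbon bonded to exactly two heavy atoms.
Check the 16 heavy atoms by environment: 4× C (D3) → no; 3× C (D2) → match; 1× C (D1) → no; 1× O (D1) → no; 1× Cl (D1) → no; 1× c (aromatic, D3) → no; 5× c (aromatic, D2) → match.
Summing the matching environments: 3 + 5 = 8 matching atoms.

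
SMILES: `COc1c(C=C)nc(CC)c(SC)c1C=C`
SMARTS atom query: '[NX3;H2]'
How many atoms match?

The query [NX3;H2] means: aliphatic N with 3 total connections, two of them H — an -NH2 nitrogen (amine or amide).
Check the 16 heavy atoms by environment: 1× n (aromatic, H0, X2) → no; 5× c (aromatic, H0, X3) → no; 2× C (H1, X3) → no; 2× C (H2, X3) → no; 1× S (H0, X2) → no; 3× C (H3, X4) → no; 1× C (H2, X4) → no; 1× O (H0, X2) → no.
No environment satisfies the query, so 0 matching atoms.

0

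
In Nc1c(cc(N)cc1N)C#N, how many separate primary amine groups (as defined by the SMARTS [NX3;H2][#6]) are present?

3

[NX3;H2][#6] is the SMARTS for a primary amine: a trivalent nitrogen with two H attached to carbon.
The molecule carries 3 separate instances of a primary amino group (-NH2) meeting every constraint; each maps to a distinct set of atoms, giving 3 matches.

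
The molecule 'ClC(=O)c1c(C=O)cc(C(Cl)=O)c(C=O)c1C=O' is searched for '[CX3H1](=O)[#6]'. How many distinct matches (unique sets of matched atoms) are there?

3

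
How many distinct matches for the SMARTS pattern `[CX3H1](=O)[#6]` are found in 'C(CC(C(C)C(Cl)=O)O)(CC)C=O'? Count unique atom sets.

1

[CX3H1](=O)[#6] is the SMARTS for an aldehyde: an sp2 carbon with one H, double-bonded to O and single-bonded to carbon.
Exactly one fragment in the molecule meets all constraints, giving 1 match.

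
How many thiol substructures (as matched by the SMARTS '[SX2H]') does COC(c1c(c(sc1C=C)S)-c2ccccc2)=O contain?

1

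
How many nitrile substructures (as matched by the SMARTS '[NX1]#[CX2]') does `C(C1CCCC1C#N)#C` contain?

[NX1]#[CX2] is the SMARTS for a nitrile: a nitrogen triple-bonded to a two-connected carbon.
Exactly one fragment in the molecule meets all constraints, giving 1 match.

1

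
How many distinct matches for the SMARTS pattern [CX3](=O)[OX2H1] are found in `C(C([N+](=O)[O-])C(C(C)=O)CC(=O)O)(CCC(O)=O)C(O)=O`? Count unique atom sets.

3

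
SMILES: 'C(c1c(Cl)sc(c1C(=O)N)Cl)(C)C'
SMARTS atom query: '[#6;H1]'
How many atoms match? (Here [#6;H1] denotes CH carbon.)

1

The query [#6;H1] means: any carbon bearing exactly one hydrogen.
Check the 13 heavy atoms by environment: 1× s (aromatic, H0) → no; 4× c (aromatic, H0) → no; 2× Cl (H0) → no; 1× C (H0) → no; 1× O (H0) → no; 1× N (H2) → no; 1× C (H1) → match; 2× C (H3) → no.
That gives 1 matching atom.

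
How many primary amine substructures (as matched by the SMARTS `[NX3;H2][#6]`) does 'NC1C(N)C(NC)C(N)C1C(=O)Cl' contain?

3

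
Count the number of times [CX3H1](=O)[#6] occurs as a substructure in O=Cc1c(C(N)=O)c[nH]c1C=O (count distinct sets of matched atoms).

2

[CX3H1](=O)[#6] is the SMARTS for an aldehyde: an sp2 carbon with one H, double-bonded to O and single-bonded to carbon.
The molecule carries 2 separate instances of an aldehyde (-CHO) meeting every constraint; each maps to a distinct set of atoms, giving 2 matches.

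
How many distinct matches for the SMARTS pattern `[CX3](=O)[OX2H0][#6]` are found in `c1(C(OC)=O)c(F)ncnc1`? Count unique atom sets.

1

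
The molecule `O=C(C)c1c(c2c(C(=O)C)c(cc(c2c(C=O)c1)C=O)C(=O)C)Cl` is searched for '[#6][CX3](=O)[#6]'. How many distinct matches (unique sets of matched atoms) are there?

[#6][CX3](=O)[#6] is the SMARTS for a ketone: a carbonyl carbon (no H) flanked by two carbons.
The molecule carries 3 separate instances of an acetyl/ketone group (-C(=O)CH3) meeting every constraint; each maps to a distinct set of atoms, giving 3 matches.

3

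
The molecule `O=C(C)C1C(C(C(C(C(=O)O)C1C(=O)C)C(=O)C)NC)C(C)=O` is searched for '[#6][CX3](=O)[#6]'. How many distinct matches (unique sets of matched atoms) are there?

4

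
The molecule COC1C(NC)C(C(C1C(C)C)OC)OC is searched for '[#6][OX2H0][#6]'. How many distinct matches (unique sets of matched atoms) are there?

3

[#6][OX2H0][#6] is the SMARTS for an ether: an aliphatic oxygen bridging two carbons with no H on the oxygen.
The molecule carries 3 separate instances of a methoxy ether (-OCH3) meeting every constraint; each maps to a distinct set of atoms, giving 3 matches.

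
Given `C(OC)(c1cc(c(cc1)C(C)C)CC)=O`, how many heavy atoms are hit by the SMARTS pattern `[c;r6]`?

Check the 15 heavy atoms by environment: 6× c (aromatic, in 6-ring) → match; 7× C (acyclic) → no; 2× O (acyclic) → no.
That gives 6 matching atoms.

6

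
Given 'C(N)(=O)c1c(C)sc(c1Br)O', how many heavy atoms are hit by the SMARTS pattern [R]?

5

The query [R] means: R matches any atom that is part of a ring.
Check the 11 heavy atoms by environment: 1× s (aromatic, in 5-ring) → match; 4× c (aromatic, in 5-ring) → match; 1× Br (acyclic) → no; 2× O (acyclic) → no; 2× C (acyclic) → no; 1× N (acyclic) → no.
Summing the matching environments: 1 + 4 = 5 matching atoms.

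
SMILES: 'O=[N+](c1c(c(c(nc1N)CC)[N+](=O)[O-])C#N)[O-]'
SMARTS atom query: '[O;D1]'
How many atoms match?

4

Check the 17 heavy atoms by environment: 1× n (aromatic, D2) → no; 5× c (aromatic, D3) → no; 2× N (charge +1, D3) → no; 2× O (charge -1, D1) → match; 2× O (D1) → match; 2× C (D2) → no; 1× C (D1) → no; 2× N (D1) → no.
Summing the matching environments: 2 + 2 = 4 matching atoms.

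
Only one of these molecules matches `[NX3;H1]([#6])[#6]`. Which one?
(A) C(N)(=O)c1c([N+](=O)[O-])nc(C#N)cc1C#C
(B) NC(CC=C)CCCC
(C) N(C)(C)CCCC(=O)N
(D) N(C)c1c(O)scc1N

D

[NX3;H1]([#6])[#6] describes a trivalent nitrogen with one H, bonded to two carbons (a secondary amine).
(A) has a primary amide (-C(=O)NH2) but the -C(=O)NH2 nitrogen has H2, not H1.
(B) has a primary amino group (-NH2) but the nitrogen has H2 and only one carbon neighbour.
(C) has a dimethylamino group (-N(CH3)2) but the nitrogen has H0, not H1.
(D) contains an N-methylamino group (-NHCH3), which satisfies every atom and bond constraint.
So the answer is (D).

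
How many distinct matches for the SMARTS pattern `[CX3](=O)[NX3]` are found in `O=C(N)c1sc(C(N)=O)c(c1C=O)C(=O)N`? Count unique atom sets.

3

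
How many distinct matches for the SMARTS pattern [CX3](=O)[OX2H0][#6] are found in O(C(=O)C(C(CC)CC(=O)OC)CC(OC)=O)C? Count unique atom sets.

3

[CX3](=O)[OX2H0][#6] is the SMARTS for an ester: a carbonyl carbon bonded to an oxygen that is itself bonded to carbon (no H on that O).
The molecule carries 3 separate instances of a methyl-ester group (-C(=O)OCH3) meeting every constraint; each maps to a distinct set of atoms, giving 3 matches.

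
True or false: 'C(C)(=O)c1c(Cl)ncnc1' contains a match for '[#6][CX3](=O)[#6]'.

True

The pattern [#6][CX3](=O)[#6] describes a carbonyl carbon (no H) flanked by two carbons — a ketone.
The molecule carries an acetyl/ketone group (-C(=O)CH3), whose atoms satisfy every constraint of the query, so the pattern matches.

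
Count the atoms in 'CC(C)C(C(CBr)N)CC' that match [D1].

5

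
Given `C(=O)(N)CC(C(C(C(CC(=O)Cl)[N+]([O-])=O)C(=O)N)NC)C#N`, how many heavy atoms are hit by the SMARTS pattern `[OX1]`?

The query [OX1] means: aliphatic oxygen with one total connection — typically a carbonyl =O or an oxide.
Check the 22 heavy atoms by environment: 7× C (X4) → no; 1× N (charge +1, X3) → no; 1× O (charge -1, X1) → match; 4× O (X1) → match; 3× C (X3) → no; 1× Cl (X1) → no; 1× C (X2) → no; 1× N (X1) → no; 3× N (X3) → no.
Summing the matching environments: 1 + 4 = 5 matching atoms.

5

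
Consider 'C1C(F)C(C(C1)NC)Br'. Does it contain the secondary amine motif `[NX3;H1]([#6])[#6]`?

Yes

The pattern [NX3;H1]([#6])[#6] describes a trivalent nitrogen with one H, bonded to two carbons — a secondary amine.
The molecule carries an N-methylamino group (-NHCH3), whose atoms satisfy every constraint of the query, so the pattern matches.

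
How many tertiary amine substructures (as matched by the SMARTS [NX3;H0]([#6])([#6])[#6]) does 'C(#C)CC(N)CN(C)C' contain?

1

[NX3;H0]([#6])([#6])[#6] is the SMARTS for a tertiary amine: a trivalent nitrogen with no H, bonded to three carbons.
Exactly one fragment in the molecule meets all constraints, giving 1 match.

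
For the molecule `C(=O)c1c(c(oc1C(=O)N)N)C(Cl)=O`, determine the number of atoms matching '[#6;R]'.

4

Check the 14 heavy atoms by environment: 1× o (aromatic, in 5-ring) → no; 4× c (aromatic, in 5-ring) → match; 3× C (acyclic) → no; 3× O (acyclic) → no; 2× N (acyclic) → no; 1× Cl (acyclic) → no.
That gives 4 matching atoms.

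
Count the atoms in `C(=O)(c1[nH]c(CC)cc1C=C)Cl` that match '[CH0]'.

1

The query [CH0] means: aliphatic carbon with no attached hydrogen.
Check the 12 heavy atoms by environment: 1× n (aromatic, H1) → no; 3× c (aromatic, H0) → no; 1× c (aromatic, H1) → no; 2× C (H2) → no; 1× C (H3) → no; 1× C (H1) → no; 1× C (H0) → match; 1× O (H0) → no; 1× Cl (H0) → no.
That gives 1 matching atom.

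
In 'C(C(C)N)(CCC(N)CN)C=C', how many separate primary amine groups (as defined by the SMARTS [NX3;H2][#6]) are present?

[NX3;H2][#6] is the SMARTS for a primary amine: a trivalent nitrogen with two H attached to carbon.
The molecule carries 3 separate instances of a primary amino group (-NH2) meeting every constraint; each maps to a distinct set of atoms, giving 3 matches.

3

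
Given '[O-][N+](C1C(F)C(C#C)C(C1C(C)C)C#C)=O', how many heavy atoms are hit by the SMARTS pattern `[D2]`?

The query [D2] means: atom with exactly two heavy-atom neighbours.
Check the 16 heavy atoms by environment: 6× C (D3) → no; 2× C (D2) → match; 4× C (D1) → no; 1× N (charge +1, D3) → no; 1× O (charge -1, D1) → no; 1× O (D1) → no; 1× F (D1) → no.
That gives 2 matching atoms.

2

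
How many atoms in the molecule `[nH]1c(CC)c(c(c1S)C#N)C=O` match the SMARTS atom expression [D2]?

4

The query [D2] means: atom with exactly two heavy-atom neighbours.
Check the 12 heavy atoms by environment: 1× n (aromatic, D2) → match; 4× c (aromatic, D3) → no; 3× C (D2) → match; 1× C (D1) → no; 1× O (D1) → no; 1× S (D1) → no; 1× N (D1) → no.
Summing the matching environments: 1 + 3 = 4 matching atoms.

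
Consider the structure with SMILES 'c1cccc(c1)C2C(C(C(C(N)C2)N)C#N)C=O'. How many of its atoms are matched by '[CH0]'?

The query [CH0] means: aliphatic carbon with no attached hydrogen.
Check the 18 heavy atoms by environment: 6× C (H1) → no; 1× C (H2) → no; 1× c (aromatic, H0) → no; 5× c (aromatic, H1) → no; 2× N (H2) → no; 1× C (H0) → match; 1× N (H0) → no; 1× O (H0) → no.
That gives 1 matching atom.

1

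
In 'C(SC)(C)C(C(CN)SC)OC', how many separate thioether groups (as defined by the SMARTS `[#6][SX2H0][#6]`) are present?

2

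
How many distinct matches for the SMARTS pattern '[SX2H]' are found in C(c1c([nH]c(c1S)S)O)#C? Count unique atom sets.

2

[SX2H] is the SMARTS for a thiol: an aliphatic sulfur with two connections, one being H.
The molecule carries 2 separate instances of a thiol (-SH) meeting every constraint; each maps to a distinct set of atoms, giving 2 matches.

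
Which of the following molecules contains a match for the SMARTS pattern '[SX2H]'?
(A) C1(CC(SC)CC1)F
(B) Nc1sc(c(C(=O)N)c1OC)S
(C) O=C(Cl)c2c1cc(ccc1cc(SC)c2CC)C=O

B

[SX2H] describes an aliphatic sulfur with two connections, one being H (a thiol).
(A) has a methylthio ether (-SCH3) but the sulfur has H0 (bonded to two carbons), not H1.
(B) contains a thiol (-SH), which satisfies every atom and bond constraint.
(C) has a methylthio ether (-SCH3) but the sulfur has H0 (bonded to two carbons), not H1.
So the answer is (B).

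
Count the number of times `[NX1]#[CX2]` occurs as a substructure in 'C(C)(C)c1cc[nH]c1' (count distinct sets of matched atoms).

0

[NX1]#[CX2] is the SMARTS for a nitrile: a nitrogen triple-bonded to a two-connected carbon.
No fragment in the molecule satisfies every constraint, giving 0 matches.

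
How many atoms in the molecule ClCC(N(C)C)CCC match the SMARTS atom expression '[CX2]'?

0

The query [CX2] means: C with X2: aliphatic carbon with exactly 2 total connections.
Check the 9 heavy atoms by environment: 7× C (X4) → no; 1× Cl (X1) → no; 1× N (X3) → no.
No environment satisfies the query, so 0 matching atoms.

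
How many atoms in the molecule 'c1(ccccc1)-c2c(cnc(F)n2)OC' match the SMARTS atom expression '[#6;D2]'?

6

The query [#6;D2] means: any carbon bonded to exactly two heavy atoms.
Check the 15 heavy atoms by environment: 2× n (aromatic, D2) → no; 4× c (aromatic, D3) → no; 6× c (aromatic, D2) → match; 1× O (D2) → no; 1× C (D1) → no; 1× F (D1) → no.
That gives 6 matching atoms.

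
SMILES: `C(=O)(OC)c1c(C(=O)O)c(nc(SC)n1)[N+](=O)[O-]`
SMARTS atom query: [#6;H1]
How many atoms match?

0

Check the 18 heavy atoms by environment: 2× n (aromatic, H0) → no; 4× c (aromatic, H0) → no; 1× N (charge +1, H0) → no; 1× O (charge -1, H0) → no; 4× O (H0) → no; 2× C (H0) → no; 2× C (H3) → no; 1× S (H0) → no; 1× O (H1) → no.
No environment satisfies the query, so 0 matching atoms.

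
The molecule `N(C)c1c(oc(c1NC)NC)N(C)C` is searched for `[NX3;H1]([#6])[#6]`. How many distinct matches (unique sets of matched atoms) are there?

3

[NX3;H1]([#6])[#6] is the SMARTS for a secondary amine: a trivalent nitrogen with one H, bonded to two carbons.
The molecule carries 3 separate instances of an N-methylamino group (-NHCH3) meeting every constraint; each maps to a distinct set of atoms, giving 3 matches.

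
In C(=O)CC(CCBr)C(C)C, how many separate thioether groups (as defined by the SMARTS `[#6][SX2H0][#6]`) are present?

0

[#6][SX2H0][#6] is the SMARTS for a thioether: an aliphatic sulfur bridging two carbons with no H on the sulfur.
No fragment in the molecule satisfies every constraint, giving 0 matches.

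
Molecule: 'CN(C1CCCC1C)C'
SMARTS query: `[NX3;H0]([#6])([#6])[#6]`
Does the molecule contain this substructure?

Yes

The pattern [NX3;H0]([#6])([#6])[#6] describes a trivalent nitrogen with no H, bonded to three carbons — a tertiary amine.
The molecule carries a dimethylamino group (-N(CH3)2), whose atoms satisfy every constraint of the query, so the pattern matches.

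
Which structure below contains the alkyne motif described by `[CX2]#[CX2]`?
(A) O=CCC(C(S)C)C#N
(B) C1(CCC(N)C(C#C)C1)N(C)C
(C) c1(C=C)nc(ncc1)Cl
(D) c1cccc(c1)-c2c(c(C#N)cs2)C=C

B

[CX2]#[CX2] describes a carbon-carbon triple bond (an alkyne).
(A) has a nitrile (-C#N) but the triple bond is C#N, not C#C.
(B) contains an ethynyl group (-C#CH), which satisfies every atom and bond constraint.
(C) has a vinyl group (-CH=CH2) but the C=C is a double bond; both carbons are CX3, not CX2.
(D) has a vinyl group (-CH=CH2) but the C=C is a double bond; both carbons are CX3, not CX2.
So the answer is (B).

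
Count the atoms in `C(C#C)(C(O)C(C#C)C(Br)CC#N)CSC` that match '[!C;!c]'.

4

The query [!C;!c] means: neither aliphatic nor aromatic carbon — same as [!#6].
Check the 16 heavy atoms by environment: 12× C → no; 1× N → match; 1× S → match; 1× Br → match; 1× O → match.
Summing the matching environments: 1 + 1 + 1 + 1 = 4 matching atoms.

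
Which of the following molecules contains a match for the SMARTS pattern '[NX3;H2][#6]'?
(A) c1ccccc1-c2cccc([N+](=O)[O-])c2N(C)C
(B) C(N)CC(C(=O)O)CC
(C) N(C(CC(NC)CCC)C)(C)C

[NX3;H2][#6] describes a trivalent nitrogen with two H attached to carbon (a primary amine).
(A) has a dimethylamino group (-N(CH3)2) but the nitrogen has H0, not H2.
(B) contains a primary amino group (-NH2), which satisfies every atom and bond constraint.
(C) has a dimethylamino group (-N(CH3)2) but the nitrogen has H0, not H2.
So the answer is (B).

B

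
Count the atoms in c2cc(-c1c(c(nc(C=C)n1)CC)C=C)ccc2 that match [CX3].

The query [CX3] means: C with X3: aliphatic carbon with exactly 3 total connections.
Check the 18 heavy atoms by environment: 2× n (aromatic, X2) → no; 10× c (aromatic, X3) → no; 4× C (X3) → match; 2× C (X4) → no.
That gives 4 matching atoms.

4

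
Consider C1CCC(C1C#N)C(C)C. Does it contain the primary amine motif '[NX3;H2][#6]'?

No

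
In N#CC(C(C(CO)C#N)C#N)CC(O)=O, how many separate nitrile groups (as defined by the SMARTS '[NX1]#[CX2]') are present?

3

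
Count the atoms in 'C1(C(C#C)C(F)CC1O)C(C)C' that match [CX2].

The query [CX2] means: C with X2: aliphatic carbon with exactly 2 total connections.
Check the 12 heavy atoms by environment: 8× C (X4) → no; 1× O (X2) → no; 1× F (X1) → no; 2× C (X2) → match.
That gives 2 matching atoms.

2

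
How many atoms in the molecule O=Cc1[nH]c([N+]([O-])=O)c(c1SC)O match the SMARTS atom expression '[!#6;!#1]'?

7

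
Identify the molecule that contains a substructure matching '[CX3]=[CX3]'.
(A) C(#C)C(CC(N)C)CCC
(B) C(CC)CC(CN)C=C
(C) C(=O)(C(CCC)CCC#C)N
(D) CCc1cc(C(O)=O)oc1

B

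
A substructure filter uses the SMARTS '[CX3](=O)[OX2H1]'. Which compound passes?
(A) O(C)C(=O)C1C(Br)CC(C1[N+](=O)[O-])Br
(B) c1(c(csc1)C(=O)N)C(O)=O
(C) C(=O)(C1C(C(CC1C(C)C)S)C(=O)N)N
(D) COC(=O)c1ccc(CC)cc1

[CX3](=O)[OX2H1] describes an sp2 carbon double-bonded to O and single-bonded to an -OH oxygen (a carboxylic acid).
(A) has a methyl-ester group (-C(=O)OCH3) but the singly-bonded O has no H (OX2H0, not OX2H1).
(B) contains a carboxylic acid group (-C(=O)OH), which satisfies every atom and bond constraint.
(C) has a primary amide (-C(=O)NH2) but the carbonyl is bonded to N, not to an -OH oxygen.
(D) has a methyl-ester group (-C(=O)OCH3) but the singly-bonded O has no H (OX2H0, not OX2H1).
So the answer is (B).

B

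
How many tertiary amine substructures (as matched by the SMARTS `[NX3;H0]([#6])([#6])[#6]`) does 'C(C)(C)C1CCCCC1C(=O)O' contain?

0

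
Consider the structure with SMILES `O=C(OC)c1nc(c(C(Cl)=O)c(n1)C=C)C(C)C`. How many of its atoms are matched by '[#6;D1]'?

4

The query [#6;D1] means: carbon bonded to exactly one heavy atom.
Check the 18 heavy atoms by environment: 2× n (aromatic, D2) → no; 4× c (aromatic, D3) → no; 3× C (D3) → no; 2× O (D1) → no; 1× Cl (D1) → no; 4× C (D1) → match; 1× O (D2) → no; 1× C (D2) → no.
That gives 4 matching atoms.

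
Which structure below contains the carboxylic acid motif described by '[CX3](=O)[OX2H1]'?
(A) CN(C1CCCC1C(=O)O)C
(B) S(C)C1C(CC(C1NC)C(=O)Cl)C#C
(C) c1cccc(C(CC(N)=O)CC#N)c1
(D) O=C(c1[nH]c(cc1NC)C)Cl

A

[CX3](=O)[OX2H1] describes an sp2 carbon double-bonded to O and single-bonded to an -OH oxygen (a carboxylic acid).
(A) contains a carboxylic acid group (-C(=O)OH), which satisfies every atom and bond constraint.
(B) has an acyl chloride (-C(=O)Cl) but the carbonyl is bonded to Cl, not to an -OH oxygen.
(C) has a primary amide (-C(=O)NH2) but the carbonyl is bonded to N, not to an -OH oxygen.
(D) has an acyl chloride (-C(=O)Cl) but the carbonyl is bonded to Cl, not to an -OH oxygen.
So the answer is (A).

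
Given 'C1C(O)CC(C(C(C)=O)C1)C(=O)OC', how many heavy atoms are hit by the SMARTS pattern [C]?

The query [C] means: uppercase C matches aliphatic (non-aromatic) carbon only.
Check the 14 heavy atoms by environment: 10× C → match; 4× O → no.
That gives 10 matching atoms.

10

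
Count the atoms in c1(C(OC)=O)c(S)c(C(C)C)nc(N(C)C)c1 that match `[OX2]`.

1

The query [OX2] means: aliphatic oxygen with two total connections — ether, hydroxyl, or ester single-bond O.
Check the 17 heavy atoms by environment: 1× n (aromatic, X2) → no; 5× c (aromatic, X3) → no; 1× S (X2) → no; 1× C (X3) → no; 1× O (X1) → no; 1× O (X2) → match; 6× C (X4) → no; 1× N (X3) → no.
That gives 1 matching atom.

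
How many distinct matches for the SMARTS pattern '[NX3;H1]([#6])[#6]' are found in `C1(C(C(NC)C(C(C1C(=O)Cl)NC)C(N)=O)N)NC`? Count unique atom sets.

3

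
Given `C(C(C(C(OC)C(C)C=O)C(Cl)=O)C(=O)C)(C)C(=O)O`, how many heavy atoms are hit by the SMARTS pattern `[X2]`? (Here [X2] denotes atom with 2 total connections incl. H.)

Check the 20 heavy atoms by environment: 9× C (X4) → no; 4× C (X3) → no; 4× O (X1) → no; 1× Cl (X1) → no; 2× O (X2) → match.
That gives 2 matching atoms.

2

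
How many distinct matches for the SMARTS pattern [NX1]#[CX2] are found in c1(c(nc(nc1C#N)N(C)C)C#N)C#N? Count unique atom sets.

[NX1]#[CX2] is the SMARTS for a nitrile: a nitrogen triple-bonded to a two-connected carbon.
The molecule carries 3 separate instances of a nitrile (-C#N) meeting every constraint; each maps to a distinct set of atoms, giving 3 matches.

3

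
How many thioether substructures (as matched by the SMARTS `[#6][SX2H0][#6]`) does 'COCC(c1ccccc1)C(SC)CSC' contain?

2

[#6][SX2H0][#6] is the SMARTS for a thioether: an aliphatic sulfur bridging two carbons with no H on the sulfur.
The molecule carries 2 separate instances of a methylthio ether (-SCH3) meeting every constraint; each maps to a distinct set of atoms, giving 2 matches.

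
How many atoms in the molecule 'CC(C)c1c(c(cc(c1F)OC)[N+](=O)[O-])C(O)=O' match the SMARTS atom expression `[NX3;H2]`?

The query [NX3;H2] means: aliphatic N with 3 total connections, two of them H — an -NH2 nitrogen (amine or amide).
Check the 18 heavy atoms by environment: 1× c (aromatic, H1, X3) → no; 5× c (aromatic, H0, X3) → no; 1× N (charge +1, H0, X3) → no; 1× O (charge -1, H0, X1) → no; 2× O (H0, X1) → no; 1× C (H0, X3) → no; 1× O (H1, X2) → no; 1× C (H1, X4) → no; 3× C (H3, X4) → no; 1× F (H0, X1) → no; 1× O (H0, X2) → no.
No environment satisfies the query, so 0 matching atoms.

0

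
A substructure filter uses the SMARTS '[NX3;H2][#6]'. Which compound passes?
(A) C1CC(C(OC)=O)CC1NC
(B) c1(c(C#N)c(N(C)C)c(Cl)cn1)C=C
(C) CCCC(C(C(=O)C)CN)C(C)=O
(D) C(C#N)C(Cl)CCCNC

C

[NX3;H2][#6] describes a trivalent nitrogen with two H attached to carbon (a primary amine).
(A) has an N-methylamino group (-NHCH3) but the nitrogen bears two carbons and only one H (H1), not H2.
(B) has a dimethylamino group (-N(CH3)2) but the nitrogen has H0, not H2.
(C) contains a primary amino group (-NH2), which satisfies every atom and bond constraint.
(D) has a nitrile (-C#N) but the nitrogen is NX1 (triple-bonded), not NX3 with two H.
So the answer is (C).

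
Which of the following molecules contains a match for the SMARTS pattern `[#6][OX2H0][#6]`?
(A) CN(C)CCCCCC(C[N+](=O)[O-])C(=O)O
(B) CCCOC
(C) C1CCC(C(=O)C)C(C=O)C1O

B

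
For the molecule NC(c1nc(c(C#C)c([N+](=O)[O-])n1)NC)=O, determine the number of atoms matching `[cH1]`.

The query [cH1] means: aromatic carbon bearing exactly one hydrogen.
Check the 16 heavy atoms by environment: 2× n (aromatic, H0) → no; 4× c (aromatic, H0) → no; 1× N (charge +1, H0) → no; 1× O (charge -1, H0) → no; 2× O (H0) → no; 2× C (H0) → no; 1× C (H1) → no; 1× N (H1) → no; 1× C (H3) → no; 1× N (H2) → no.
No environment satisfies the query, so 0 matching atoms.

0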